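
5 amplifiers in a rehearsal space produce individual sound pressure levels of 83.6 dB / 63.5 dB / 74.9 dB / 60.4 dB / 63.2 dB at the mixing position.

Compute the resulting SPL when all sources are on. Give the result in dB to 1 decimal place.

84.2 dB

Sum in the linear (power) domain: Σ 10^(Lᵢ/10) = 10^(83.6/10) + 10^(63.5/10) + 10^(74.9/10) + 10^(60.4/10) + 10^(63.2/10) = 2.654e+08.
Back to dB: 10·log₁₀ Σ = 84.2 dB.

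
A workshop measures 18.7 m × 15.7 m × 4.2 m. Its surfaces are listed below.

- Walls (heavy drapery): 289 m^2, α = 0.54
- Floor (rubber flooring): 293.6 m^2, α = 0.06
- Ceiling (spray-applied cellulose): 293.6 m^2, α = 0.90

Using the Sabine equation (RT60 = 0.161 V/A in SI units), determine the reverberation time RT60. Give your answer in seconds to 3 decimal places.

Summing Sᵢαᵢ: 156.060 + 17.616 + 264.240 → A = 437.916 sabins.
Room volume: 1233.078 m³.
T = 0.161 V/A = 0.161·1233.078/437.916 = 0.453 s.

0.453 s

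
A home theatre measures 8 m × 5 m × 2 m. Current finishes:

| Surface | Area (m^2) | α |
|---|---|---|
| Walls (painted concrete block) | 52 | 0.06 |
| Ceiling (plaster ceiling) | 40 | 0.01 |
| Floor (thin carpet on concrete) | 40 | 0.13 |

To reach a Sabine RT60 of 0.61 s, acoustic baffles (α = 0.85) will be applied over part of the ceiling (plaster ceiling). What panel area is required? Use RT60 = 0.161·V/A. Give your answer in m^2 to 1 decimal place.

14.8

Summing Sᵢαᵢ: 3.120 + 0.400 + 5.200 → A₁ = 8.720 sabins.
Required A₂ = 0.161·80/0.61 = 21.115 sabins.
ΔA needed = 21.115 − 8.720 = 12.395 sabins.
Each m^2 of panel replacing the ceiling (plaster ceiling) adds (0.85 − 0.01) = 0.84 sabins.
Area = ΔA/Δα = 12.395/0.84 = 14.8 m^2.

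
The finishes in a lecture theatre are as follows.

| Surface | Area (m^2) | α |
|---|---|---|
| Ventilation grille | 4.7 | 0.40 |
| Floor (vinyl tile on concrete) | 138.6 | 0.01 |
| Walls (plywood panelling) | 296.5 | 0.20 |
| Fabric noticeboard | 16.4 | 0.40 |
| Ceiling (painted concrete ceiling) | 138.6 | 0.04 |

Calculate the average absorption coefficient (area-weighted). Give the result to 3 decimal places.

0.126

Total surface area S = 594.8 m^2.
Σ(Sᵢαᵢ) = 4.7·0.40 + 138.6·0.01 + 296.5·0.20 + 16.4·0.40 + 138.6·0.04 = 74.670.
ᾱ = 74.670 / 594.8 = 0.126.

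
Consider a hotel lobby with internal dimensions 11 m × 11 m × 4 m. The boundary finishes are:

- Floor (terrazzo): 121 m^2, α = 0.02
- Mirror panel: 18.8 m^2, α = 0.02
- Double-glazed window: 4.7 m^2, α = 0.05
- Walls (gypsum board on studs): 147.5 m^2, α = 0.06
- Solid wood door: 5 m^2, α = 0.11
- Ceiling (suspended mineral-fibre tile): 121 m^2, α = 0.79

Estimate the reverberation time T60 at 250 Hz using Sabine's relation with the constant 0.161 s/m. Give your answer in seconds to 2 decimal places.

A = Σ Sᵢαᵢ = 121·0.02 + 18.8·0.02 + 4.7·0.05 + 147.5·0.06 + 5·0.11 + 121·0.79 = 108.021 sabins.
Volume V = 11 × 11 × 4 = 484 m³.
T = 0.161 V/A = 0.161·484/108.021 = 0.72 s.

0.72 s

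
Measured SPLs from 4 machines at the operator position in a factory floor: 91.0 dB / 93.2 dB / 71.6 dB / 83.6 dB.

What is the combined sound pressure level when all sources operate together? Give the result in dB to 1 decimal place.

Sum in the linear (power) domain: Σ 10^(Lᵢ/10) = 10^(91.0/10) + 10^(93.2/10) + 10^(71.6/10) + 10^(83.6/10) = 3.592e+09.
Combined level = 10 log₁₀(3.592e+09) = 95.6 dB.

95.6 dB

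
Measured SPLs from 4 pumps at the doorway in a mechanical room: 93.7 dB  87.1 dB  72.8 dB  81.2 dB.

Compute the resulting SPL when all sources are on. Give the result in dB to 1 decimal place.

94.8 dB

Sum in the linear (power) domain: Σ 10^(Lᵢ/10) = 10^(93.7/10) + 10^(87.1/10) + 10^(72.8/10) + 10^(81.2/10) = 3.008e+09.
Back to dB: 10·log₁₀ Σ = 94.8 dB.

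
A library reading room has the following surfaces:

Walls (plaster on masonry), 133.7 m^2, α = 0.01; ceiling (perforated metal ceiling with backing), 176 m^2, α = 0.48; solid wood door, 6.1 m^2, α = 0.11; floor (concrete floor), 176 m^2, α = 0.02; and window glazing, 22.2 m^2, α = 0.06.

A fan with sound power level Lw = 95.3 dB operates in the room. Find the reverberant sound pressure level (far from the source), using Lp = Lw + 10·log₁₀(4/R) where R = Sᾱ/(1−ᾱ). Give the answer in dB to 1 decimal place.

Σ(Sᵢαᵢ) = 133.7·0.01 + 176·0.48 + 6.1·0.11 + 176·0.02 + 22.2·0.06 = 91.340; total area S = 514.0 m^2.
ᾱ = 0.1777, so room constant R = A/(1−ᾱ) = 111.079 m^2.
Lp = Lw + 10 log₁₀(4/R) = 95.3 -14.44 = 80.9 dB.

80.9 dB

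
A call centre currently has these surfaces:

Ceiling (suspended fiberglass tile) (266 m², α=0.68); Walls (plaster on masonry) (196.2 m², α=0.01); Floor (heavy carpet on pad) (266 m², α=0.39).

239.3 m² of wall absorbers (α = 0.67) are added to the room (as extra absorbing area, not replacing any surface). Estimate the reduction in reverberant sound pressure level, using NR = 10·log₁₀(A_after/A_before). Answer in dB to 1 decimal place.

Summing Sᵢαᵢ: 180.880 + 1.962 + 103.740 → A_before = 286.582 sabins.
Treatment contributes 239.3·0.67 = 160.331 sabins.
A_after = 286.582 + 160.331 = 446.913 sabins.
Reduction = 10 log₁₀(A_after/A_before) = 10 log₁₀(1.5595) = 1.9 dB.

1.9 dB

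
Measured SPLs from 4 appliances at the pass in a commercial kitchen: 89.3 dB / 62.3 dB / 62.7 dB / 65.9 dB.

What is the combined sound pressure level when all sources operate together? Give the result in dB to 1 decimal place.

Σ 10^(Lᵢ/10) = 8.586e+08.
Combined level = 10 log₁₀(8.586e+08) = 89.3 dB.

89.3 dB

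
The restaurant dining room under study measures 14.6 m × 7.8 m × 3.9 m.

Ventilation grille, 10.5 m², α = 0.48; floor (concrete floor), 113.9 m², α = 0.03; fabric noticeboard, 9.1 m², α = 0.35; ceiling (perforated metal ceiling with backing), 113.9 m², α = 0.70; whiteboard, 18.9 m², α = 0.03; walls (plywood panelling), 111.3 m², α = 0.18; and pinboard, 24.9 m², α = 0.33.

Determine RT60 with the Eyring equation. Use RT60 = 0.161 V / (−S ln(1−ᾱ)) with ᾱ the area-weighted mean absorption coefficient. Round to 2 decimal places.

0.50 seconds

S = Σ Sᵢ = 402.5 m².
Absorption A = 10.5·0.48 + 113.9·0.03 + 9.1·0.35 + 113.9·0.70 + 18.9·0.03 + 111.3·0.18 + 24.9·0.33 = 120.190 sabins.
Mean coefficient ᾱ = A/S = 0.2986.
−S·ln(1−ᾱ) = −402.5 × ln(1 − 0.2986) = 142.757.
V = 14.6 × 7.8 × 3.9 = 444.132 m³.
RT60 = 0.161 × 444.132 / 142.757 = 0.50 s.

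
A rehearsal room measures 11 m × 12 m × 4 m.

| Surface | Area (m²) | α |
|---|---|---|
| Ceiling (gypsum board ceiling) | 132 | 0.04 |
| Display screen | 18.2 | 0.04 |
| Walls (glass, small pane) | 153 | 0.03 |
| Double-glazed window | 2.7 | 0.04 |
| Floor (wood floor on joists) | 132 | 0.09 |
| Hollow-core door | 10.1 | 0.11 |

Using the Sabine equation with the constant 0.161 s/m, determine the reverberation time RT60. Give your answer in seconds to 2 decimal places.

A = Σ Sᵢαᵢ = 132·0.04 + 18.2·0.04 + 153·0.03 + 2.7·0.04 + 132·0.09 + 10.1·0.11 = 23.697 sabins.
Room volume: 528 m³.
Sabine: RT60 = 0.161 × 528 / 23.697 = 3.59 s.

3.59 seconds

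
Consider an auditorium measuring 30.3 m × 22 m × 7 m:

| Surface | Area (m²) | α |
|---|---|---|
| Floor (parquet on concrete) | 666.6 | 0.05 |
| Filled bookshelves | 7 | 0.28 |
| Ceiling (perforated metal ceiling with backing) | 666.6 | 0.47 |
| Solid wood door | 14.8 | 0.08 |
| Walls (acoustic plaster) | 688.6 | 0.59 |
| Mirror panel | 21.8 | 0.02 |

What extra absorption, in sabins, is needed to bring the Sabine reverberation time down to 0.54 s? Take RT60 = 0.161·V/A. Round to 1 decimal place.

Total absorption A₁ = 666.6·0.05 + 7·0.28 + 666.6·0.47 + 14.8·0.08 + 688.6·0.59 + 21.8·0.02
  = 33.330 + 1.960 + 313.302 + 1.184 + 406.274 + 0.436 = 756.486 m² sabins.
For T = 0.54 s, need A₂ = 0.161·V/T = 0.161·4666.2/0.54 = 1391.219 sabins.
Shortfall: 1391.219 − 756.486 = 634.7 sabins.

634.7 sabins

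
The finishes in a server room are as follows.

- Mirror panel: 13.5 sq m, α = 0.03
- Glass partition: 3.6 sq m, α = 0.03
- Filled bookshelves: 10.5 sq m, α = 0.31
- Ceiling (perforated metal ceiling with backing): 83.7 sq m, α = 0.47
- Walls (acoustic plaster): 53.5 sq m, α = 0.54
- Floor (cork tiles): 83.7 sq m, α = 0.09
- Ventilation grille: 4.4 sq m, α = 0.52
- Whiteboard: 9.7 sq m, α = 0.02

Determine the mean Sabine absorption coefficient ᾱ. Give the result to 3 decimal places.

S = Σ Sᵢ = 13.5 + 3.6 + 10.5 + 83.7 + 53.5 + 83.7 + 4.4 + 9.7 = 262.6 sq m.
Σ(Sᵢαᵢ) = 13.5×0.03 + 3.6×0.03 + 10.5×0.31 + 83.7×0.47 + 53.5×0.54 + 83.7×0.09 + 4.4×0.52 + 9.7×0.02 = 82.012.
ᾱ = A/S = 0.312.

0.312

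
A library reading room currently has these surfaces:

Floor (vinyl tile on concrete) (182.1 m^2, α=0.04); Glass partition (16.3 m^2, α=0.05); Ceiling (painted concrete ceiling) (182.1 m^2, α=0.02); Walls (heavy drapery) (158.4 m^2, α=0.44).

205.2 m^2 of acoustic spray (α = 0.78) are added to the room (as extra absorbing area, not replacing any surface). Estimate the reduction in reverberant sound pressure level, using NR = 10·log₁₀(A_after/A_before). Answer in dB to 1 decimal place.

4.7 dB

Total absorption A_before = 182.1×0.04 + 16.3×0.05 + 182.1×0.02 + 158.4×0.44
  = 7.284 + 0.815 + 3.642 + 69.696 = 81.437 m^2 sabins.
Treatment contributes 205.2·0.78 = 160.056 sabins.
New total A_after = 241.493 sabins.
Reduction = 10 log₁₀(A_after/A_before) = 10 log₁₀(2.9654) = 4.7 dB.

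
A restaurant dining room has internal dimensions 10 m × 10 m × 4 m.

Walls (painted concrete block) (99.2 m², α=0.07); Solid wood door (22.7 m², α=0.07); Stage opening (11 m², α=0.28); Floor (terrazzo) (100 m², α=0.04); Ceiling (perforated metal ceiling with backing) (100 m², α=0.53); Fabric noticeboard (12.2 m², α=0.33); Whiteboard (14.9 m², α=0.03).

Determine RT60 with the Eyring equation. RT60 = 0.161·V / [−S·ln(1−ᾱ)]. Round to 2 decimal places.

Total surface area S = 99.2 + 22.7 + 11 + 100 + 100 + 12.2 + 14.9 = 360.0 m².
Absorption A = 99.2·0.07 + 22.7·0.07 + 11·0.28 + 100·0.04 + 100·0.53 + 12.2·0.33 + 14.9·0.03 = 73.086 sabins.
ᾱ = 73.086 / 360.0 = 0.2030.
Eyring denominator: −S ln(1−ᾱ) = 81.684.
V = 10 × 10 × 4 = 400 m³.
T = 0.161·V/[−S·ln(1−ᾱ)] = 0.161·400/81.684 = 0.79 s.

0.79 sec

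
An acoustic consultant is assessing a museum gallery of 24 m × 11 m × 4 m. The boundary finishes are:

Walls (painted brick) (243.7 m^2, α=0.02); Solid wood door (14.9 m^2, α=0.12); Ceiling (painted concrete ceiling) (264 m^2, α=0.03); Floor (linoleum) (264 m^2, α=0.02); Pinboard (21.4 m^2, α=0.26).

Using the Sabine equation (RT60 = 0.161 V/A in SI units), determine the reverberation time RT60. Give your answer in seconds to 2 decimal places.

6.69 s

A = Σ Sᵢαᵢ = 243.7·0.02 + 14.9·0.12 + 264·0.03 + 264·0.02 + 21.4·0.26 = 25.426 sabins.
Room volume: 1056 m³.
T = 0.161 V/A = 0.161·1056/25.426 = 6.69 s.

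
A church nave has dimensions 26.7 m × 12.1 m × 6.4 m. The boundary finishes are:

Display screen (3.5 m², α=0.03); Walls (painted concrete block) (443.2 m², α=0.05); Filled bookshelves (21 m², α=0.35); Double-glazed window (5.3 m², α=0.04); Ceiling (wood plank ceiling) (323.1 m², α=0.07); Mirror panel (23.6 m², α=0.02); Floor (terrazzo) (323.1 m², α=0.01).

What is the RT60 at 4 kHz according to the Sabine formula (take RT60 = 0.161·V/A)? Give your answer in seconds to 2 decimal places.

5.93 s

Equivalent absorption area: A = 3.5·0.03 + 443.2·0.05 + 21·0.35 + 5.3·0.04 + 323.1·0.07 + 23.6·0.02 + 323.1·0.01 = 56.147 m².
V = 26.7·12.1·6.4 = 2067.648 m³.
T = 0.161 V/A = 0.161·2067.648/56.147 = 5.93 s.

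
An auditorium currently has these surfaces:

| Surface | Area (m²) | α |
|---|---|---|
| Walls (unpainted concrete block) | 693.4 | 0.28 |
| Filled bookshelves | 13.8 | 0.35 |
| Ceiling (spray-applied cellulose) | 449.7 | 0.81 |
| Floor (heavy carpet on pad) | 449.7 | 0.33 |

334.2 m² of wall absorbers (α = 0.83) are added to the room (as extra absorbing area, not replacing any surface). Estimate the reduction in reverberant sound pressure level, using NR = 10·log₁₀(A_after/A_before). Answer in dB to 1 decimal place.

Total absorption A_before = 693.4×0.28 + 13.8×0.35 + 449.7×0.81 + 449.7×0.33
  = 194.152 + 4.830 + 364.257 + 148.401 = 711.640 m² sabins.
Added absorption = 334.2 × 0.83 = 277.386 sabins.
New total A_after = 989.026 sabins.
NR = 10·log₁₀(989.026/711.640) = 1.4 dB.

1.4 dB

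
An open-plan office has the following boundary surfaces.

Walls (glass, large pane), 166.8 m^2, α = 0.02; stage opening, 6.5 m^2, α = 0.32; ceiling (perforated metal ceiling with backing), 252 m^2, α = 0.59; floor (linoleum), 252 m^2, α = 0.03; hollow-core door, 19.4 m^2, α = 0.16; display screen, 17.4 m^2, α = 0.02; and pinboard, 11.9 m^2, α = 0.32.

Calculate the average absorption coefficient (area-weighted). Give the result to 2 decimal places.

0.23

S = Σ Sᵢ = 166.8 + 6.5 + 252 + 252 + 19.4 + 17.4 + 11.9 = 726.0 m^2.
A = 166.8×0.02 + 6.5×0.32 + 252×0.59 + 252×0.03 + 19.4×0.16 + 17.4×0.02 + 11.9×0.32 = 168.916 sabins.
ᾱ = 168.916 / 726.0 = 0.23.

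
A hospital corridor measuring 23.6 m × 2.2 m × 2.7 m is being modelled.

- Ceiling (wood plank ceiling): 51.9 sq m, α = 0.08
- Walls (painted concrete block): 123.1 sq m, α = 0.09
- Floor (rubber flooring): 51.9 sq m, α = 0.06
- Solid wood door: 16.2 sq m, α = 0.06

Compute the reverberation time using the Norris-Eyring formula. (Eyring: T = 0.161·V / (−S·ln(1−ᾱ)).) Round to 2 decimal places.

1.12 seconds

S = Σ Sᵢ = 243.1 sq m.
Absorption A = 51.9×0.08 + 123.1×0.09 + 51.9×0.06 + 16.2×0.06 = 19.317 sabins.
Mean coefficient ᾱ = A/S = 0.0795.
Eyring denominator: −S ln(1−ᾱ) = 20.138.
V = 23.6 × 2.2 × 2.7 = 140.184 m³.
T = 0.161·V/[−S·ln(1−ᾱ)] = 0.161·140.184/20.138 = 1.12 s.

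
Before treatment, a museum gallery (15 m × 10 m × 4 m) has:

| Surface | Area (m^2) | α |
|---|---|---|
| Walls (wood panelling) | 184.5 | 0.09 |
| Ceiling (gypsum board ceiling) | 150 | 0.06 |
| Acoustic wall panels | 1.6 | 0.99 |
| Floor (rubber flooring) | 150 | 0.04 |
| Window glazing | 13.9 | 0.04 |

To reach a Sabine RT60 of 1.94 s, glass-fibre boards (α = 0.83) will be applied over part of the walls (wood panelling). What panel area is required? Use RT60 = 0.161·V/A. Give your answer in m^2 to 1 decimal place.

Total absorption A₁ = 184.5×0.09 + 150×0.06 + 1.6×0.99 + 150×0.04 + 13.9×0.04
  = 16.605 + 9.000 + 1.584 + 6.000 + 0.556 = 33.745 m^2 sabins.
Required A₂ = 0.161·600/1.94 = 49.794 sabins.
Absorption to add: 49.794 − 33.745 = 16.049 sabins.
Each m^2 of panel replacing the walls (wood panelling) adds (0.83 − 0.09) = 0.74 sabins.
Area = ΔA/Δα = 16.049/0.74 = 21.7 m^2.

21.7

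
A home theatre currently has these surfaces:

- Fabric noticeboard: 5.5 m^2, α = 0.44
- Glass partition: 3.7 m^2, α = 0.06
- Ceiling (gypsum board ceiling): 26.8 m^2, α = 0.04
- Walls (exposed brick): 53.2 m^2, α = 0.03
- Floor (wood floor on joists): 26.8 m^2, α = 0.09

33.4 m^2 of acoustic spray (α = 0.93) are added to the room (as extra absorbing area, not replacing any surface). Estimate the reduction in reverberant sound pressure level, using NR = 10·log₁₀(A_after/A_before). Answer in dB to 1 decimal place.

A_before = Σ Sᵢαᵢ = 5.5·0.44 + 3.7·0.06 + 26.8·0.04 + 53.2·0.03 + 26.8·0.09 = 7.722 sabins.
Treatment contributes 33.4·0.93 = 31.062 sabins.
New total A_after = 38.784 sabins.
Reduction = 10 log₁₀(A_after/A_before) = 10 log₁₀(5.0225) = 7.0 dB.

7.0 dB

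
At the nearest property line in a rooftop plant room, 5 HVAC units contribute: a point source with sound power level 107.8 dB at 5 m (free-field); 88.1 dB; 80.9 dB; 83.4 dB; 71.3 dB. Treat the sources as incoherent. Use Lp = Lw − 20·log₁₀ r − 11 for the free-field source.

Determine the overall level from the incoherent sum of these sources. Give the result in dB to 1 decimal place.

Source at 5 m: Lp = 107.8 − 20·log₁₀(5) − 11 = 82.8 dB.
Σ 10^(Lᵢ/10) = 1.191e+09.
Combined level = 10 log₁₀(1.191e+09) = 90.8 dB.

90.8 dB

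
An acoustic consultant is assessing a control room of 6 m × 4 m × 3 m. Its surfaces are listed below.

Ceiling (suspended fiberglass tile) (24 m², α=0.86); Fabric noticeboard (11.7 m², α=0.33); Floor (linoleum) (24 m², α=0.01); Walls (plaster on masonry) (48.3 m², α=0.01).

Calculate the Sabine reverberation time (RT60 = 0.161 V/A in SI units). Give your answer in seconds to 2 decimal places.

Total absorption A = 24·0.86 + 11.7·0.33 + 24·0.01 + 48.3·0.01
  = 20.640 + 3.861 + 0.240 + 0.483 = 25.224 m² sabins.
Room volume: 72 m³.
T = 0.161 V/A = 0.161·72/25.224 = 0.46 s.

0.46 s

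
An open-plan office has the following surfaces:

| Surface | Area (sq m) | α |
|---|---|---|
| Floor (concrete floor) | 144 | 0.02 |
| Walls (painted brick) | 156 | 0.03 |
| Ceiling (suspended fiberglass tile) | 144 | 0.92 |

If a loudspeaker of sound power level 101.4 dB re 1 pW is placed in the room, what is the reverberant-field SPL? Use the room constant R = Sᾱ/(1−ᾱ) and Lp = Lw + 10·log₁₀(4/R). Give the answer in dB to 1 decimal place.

84.3 dB

A = 140.040 sabins; S = 444.0 sq m.
ᾱ = 140.040/444.0 = 0.3154; R = Sᾱ/(1−ᾱ) = 140.040/(1−0.3154) = 204.557 sq m.
Lp = Lw + 10 log₁₀(4/R) = 101.4 -17.09 = 84.3 dB.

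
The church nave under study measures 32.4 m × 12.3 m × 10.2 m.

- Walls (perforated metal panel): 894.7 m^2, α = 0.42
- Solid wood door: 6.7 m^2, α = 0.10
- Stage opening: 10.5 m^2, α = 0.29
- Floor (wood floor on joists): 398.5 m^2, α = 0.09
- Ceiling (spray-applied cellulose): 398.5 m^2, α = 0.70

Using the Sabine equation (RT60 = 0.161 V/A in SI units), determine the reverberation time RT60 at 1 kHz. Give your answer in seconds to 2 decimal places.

A = Σ Sᵢαᵢ = 894.7·0.42 + 6.7·0.10 + 10.5·0.29 + 398.5·0.09 + 398.5·0.70 = 694.304 sabins.
Volume V = 32.4 × 12.3 × 10.2 = 4064.904 m³.
RT60 = 0.161 · V / A = 0.161 × 4064.904 / 694.304 = 0.94 s.

0.94 seconds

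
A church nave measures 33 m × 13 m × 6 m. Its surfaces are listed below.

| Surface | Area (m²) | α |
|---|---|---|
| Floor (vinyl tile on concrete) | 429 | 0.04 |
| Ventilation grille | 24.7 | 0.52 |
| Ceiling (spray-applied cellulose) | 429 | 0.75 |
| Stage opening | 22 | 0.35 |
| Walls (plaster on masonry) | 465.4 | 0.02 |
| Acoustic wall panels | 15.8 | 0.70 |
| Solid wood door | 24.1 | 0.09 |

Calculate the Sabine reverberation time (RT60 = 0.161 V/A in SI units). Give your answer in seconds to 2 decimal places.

1.08 sec

Total absorption A = 429·0.04 + 24.7·0.52 + 429·0.75 + 22·0.35 + 465.4·0.02 + 15.8·0.70 + 24.1·0.09
  = 17.160 + 12.844 + 321.750 + 7.700 + 9.308 + 11.060 + 2.169 = 381.991 m² sabins.
Volume V = 33 × 13 × 6 = 2574 m³.
Sabine: RT60 = 0.161 × 2574 / 381.991 = 1.08 s.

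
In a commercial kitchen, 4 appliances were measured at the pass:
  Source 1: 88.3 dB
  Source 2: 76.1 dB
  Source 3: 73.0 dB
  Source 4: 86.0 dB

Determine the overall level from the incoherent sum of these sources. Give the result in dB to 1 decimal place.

90.5 dB

Σ 10^(Lᵢ/10) = 1.135e+09.
Combined level = 10 log₁₀(1.135e+09) = 90.5 dB.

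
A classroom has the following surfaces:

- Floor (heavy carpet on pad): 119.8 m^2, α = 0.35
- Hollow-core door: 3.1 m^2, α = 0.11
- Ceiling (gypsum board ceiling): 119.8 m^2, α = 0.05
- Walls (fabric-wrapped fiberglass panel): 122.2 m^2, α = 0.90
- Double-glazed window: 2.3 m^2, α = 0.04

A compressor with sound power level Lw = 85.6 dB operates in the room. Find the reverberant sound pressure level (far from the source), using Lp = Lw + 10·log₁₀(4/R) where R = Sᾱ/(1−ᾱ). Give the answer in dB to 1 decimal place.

A = 158.333 sabins; S = 367.2 m^2.
ᾱ = 158.333/367.2 = 0.4312; R = Sᾱ/(1−ᾱ) = 158.333/(1−0.4312) = 278.363 m^2.
Lp = Lw + 10 log₁₀(4/R) = 85.6 -18.43 = 67.2 dB.

67.2 dB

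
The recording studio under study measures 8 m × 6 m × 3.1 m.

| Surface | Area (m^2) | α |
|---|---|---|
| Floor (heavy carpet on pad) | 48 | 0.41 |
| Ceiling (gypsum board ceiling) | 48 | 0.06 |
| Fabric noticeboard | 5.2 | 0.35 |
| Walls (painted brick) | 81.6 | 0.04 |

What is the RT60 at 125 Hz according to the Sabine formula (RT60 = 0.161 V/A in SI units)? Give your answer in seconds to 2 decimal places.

0.87 s

Equivalent absorption area: A = 48*0.41 + 48*0.06 + 5.2*0.35 + 81.6*0.04 = 27.644 m^2.
Room volume: 148.8 m³.
T = 0.161 V/A = 0.161·148.8/27.644 = 0.87 s.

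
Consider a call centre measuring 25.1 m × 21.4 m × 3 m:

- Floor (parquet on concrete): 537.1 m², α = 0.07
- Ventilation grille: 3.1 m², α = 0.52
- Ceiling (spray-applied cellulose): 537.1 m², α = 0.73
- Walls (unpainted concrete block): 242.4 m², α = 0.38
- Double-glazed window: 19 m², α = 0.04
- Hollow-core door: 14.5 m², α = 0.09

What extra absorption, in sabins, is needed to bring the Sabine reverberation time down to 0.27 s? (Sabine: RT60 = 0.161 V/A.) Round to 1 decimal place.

Summing Sᵢαᵢ: 37.597 + 1.612 + 392.083 + 92.112 + 0.760 + 1.305 → A₁ = 525.469 sabins.
V = 1611.42 m³. Required absorption A₂ = 0.161 × 1611.42 / 0.27 = 960.884 sabins.
Additional absorption ΔA = 960.884 − 525.469 = 435.4 sabins.

435.4 sabins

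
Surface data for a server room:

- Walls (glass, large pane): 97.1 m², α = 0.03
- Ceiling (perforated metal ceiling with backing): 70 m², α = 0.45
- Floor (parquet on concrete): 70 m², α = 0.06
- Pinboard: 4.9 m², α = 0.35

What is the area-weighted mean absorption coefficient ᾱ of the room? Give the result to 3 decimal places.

0.167

S = Σ Sᵢ = 97.1 + 70 + 70 + 4.9 = 242.0 m².
Σ(Sᵢαᵢ) = 97.1×0.03 + 70×0.45 + 70×0.06 + 4.9×0.35 = 40.328.
ᾱ = 40.328 / 242.0 = 0.167.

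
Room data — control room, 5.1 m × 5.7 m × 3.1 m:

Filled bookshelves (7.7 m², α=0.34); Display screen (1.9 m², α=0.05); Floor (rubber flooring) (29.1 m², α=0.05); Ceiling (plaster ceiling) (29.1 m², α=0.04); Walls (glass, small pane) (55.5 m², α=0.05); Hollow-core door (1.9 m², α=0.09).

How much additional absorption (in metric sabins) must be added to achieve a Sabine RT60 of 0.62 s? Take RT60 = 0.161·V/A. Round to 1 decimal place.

Total absorption A₁ = 7.7×0.34 + 1.9×0.05 + 29.1×0.05 + 29.1×0.04 + 55.5×0.05 + 1.9×0.09
  = 2.618 + 0.095 + 1.455 + 1.164 + 2.775 + 0.171 = 8.278 m² sabins.
V = 90.117 m³. Required absorption A₂ = 0.161 × 90.117 / 0.62 = 23.401 sabins.
Shortfall: 23.401 − 8.278 = 15.1 sabins.

15.1 sabins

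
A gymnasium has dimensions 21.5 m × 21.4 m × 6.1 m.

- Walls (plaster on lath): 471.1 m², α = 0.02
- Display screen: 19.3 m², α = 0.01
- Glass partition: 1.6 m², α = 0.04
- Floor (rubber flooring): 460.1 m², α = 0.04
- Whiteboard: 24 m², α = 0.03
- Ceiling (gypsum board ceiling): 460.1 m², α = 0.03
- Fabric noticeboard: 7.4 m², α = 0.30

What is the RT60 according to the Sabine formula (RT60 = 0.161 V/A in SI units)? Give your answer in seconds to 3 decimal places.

10.080 s

Total absorption A = 471.1*0.02 + 19.3*0.01 + 1.6*0.04 + 460.1*0.04 + 24*0.03 + 460.1*0.03 + 7.4*0.30
  = 9.422 + 0.193 + 0.064 + 18.404 + 0.720 + 13.803 + 2.220 = 44.826 m² sabins.
Room volume: 2806.61 m³.
RT60 = 0.161 · V / A = 0.161 × 2806.61 / 44.826 = 10.080 s.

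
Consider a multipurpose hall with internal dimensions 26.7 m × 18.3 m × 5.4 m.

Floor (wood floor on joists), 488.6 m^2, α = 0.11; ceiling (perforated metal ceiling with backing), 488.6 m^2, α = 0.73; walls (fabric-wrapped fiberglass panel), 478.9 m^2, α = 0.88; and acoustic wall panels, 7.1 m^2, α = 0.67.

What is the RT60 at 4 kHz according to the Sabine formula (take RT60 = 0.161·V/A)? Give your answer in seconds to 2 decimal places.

0.51 s

A = Σ Sᵢαᵢ = 488.6×0.11 + 488.6×0.73 + 478.9×0.88 + 7.1×0.67 = 836.613 sabins.
Volume V = 26.7 × 18.3 × 5.4 = 2638.494 m³.
T = 0.161 V/A = 0.161·2638.494/836.613 = 0.51 s.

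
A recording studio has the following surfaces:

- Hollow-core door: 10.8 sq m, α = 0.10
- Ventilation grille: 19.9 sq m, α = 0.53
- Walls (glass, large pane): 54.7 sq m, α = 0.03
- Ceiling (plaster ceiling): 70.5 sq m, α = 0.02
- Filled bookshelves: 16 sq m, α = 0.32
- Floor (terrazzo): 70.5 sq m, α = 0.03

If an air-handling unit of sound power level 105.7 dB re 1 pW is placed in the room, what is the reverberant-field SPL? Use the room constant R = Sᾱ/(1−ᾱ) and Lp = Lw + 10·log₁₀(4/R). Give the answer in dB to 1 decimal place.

A = 21.913 sabins; S = 242.4 sq m.
ᾱ = 0.0904, so room constant R = A/(1−ᾱ) = 24.091 sq m.
Lp = Lw + 10 log₁₀(4/R) = 105.7 -7.80 = 97.9 dB.

97.9 dB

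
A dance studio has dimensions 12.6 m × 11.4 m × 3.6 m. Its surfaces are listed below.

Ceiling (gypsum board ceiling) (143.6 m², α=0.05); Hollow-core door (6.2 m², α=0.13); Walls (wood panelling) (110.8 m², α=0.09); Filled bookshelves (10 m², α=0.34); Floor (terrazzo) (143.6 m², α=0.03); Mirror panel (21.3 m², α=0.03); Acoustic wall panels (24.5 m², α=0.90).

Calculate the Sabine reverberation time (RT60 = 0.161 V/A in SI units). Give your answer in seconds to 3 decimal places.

1.722 s

Equivalent absorption area: A = 143.6×0.05 + 6.2×0.13 + 110.8×0.09 + 10×0.34 + 143.6×0.03 + 21.3×0.03 + 24.5×0.90 = 48.355 m².
Volume V = 12.6 × 11.4 × 3.6 = 517.104 m³.
RT60 = 0.161 · V / A = 0.161 × 517.104 / 48.355 = 1.722 s.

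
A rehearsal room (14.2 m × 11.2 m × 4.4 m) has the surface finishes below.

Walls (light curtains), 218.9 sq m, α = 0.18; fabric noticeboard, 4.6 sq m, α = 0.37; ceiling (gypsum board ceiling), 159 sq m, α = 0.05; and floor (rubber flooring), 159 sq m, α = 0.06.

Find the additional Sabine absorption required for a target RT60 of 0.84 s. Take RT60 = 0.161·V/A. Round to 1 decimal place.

75.5 sabins

Summing Sᵢαᵢ: 39.402 + 1.702 + 7.950 + 9.540 → A₁ = 58.594 sabins.
For T = 0.84 s, need A₂ = 0.161·V/T = 0.161·699.776/0.84 = 134.124 sabins.
Shortfall: 134.124 − 58.594 = 75.5 sabins.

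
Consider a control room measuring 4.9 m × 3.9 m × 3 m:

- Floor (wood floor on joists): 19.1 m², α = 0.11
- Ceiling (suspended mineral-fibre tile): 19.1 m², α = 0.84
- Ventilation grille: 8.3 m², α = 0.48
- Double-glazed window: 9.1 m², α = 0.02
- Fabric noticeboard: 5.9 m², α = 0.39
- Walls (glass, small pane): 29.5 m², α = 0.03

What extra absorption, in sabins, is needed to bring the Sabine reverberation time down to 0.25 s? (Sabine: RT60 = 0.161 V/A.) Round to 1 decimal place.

11.4 sabins

Total absorption A₁ = 19.1*0.11 + 19.1*0.84 + 8.3*0.48 + 9.1*0.02 + 5.9*0.39 + 29.5*0.03
  = 2.101 + 16.044 + 3.984 + 0.182 + 2.301 + 0.885 = 25.497 m² sabins.
For T = 0.25 s, need A₂ = 0.161·V/T = 0.161·57.33/0.25 = 36.921 sabins.
ΔA = A₂ − A₁ = 36.921 − 25.497 = 11.4 sabins.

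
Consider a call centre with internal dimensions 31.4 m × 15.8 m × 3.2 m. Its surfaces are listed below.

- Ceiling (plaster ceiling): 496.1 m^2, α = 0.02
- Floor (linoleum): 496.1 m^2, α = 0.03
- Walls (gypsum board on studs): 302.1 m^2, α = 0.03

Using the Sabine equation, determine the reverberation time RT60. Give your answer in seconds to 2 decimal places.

7.55 s

Total absorption A = 496.1*0.02 + 496.1*0.03 + 302.1*0.03
  = 9.922 + 14.883 + 9.063 = 33.868 m^2 sabins.
Volume V = 31.4 × 15.8 × 3.2 = 1587.584 m³.
Sabine: RT60 = 0.161 × 1587.584 / 33.868 = 7.55 s.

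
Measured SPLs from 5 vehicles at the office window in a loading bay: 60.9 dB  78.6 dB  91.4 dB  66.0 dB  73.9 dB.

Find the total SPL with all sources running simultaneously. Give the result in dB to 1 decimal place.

91.7 dB

Converting to relative power and adding: 10^(60.9/10) + 10^(78.6/10) + 10^(91.4/10) + 10^(66.0/10) + 10^(73.9/10) = 1.483e+09.
Back to dB: 10·log₁₀ Σ = 91.7 dB.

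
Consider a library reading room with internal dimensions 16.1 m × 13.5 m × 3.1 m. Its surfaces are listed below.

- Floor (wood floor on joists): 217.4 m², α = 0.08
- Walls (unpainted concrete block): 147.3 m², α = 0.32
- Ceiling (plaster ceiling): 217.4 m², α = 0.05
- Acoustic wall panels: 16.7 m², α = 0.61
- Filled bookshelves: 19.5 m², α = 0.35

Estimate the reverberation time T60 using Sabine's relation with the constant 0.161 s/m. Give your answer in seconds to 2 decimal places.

A = Σ Sᵢαᵢ = 217.4×0.08 + 147.3×0.32 + 217.4×0.05 + 16.7×0.61 + 19.5×0.35 = 92.410 sabins.
Room volume: 673.785 m³.
Sabine: RT60 = 0.161 × 673.785 / 92.410 = 1.17 s.

1.17 sec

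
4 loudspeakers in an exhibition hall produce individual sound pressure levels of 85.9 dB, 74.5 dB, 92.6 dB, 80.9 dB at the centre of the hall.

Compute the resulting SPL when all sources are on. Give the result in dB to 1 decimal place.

93.7 dB

Converting to relative power and adding: 10^(85.9/10) + 10^(74.5/10) + 10^(92.6/10) + 10^(80.9/10) = 2.36e+09.
L_total = 10·log₁₀(2.36e+09) = 93.7 dB.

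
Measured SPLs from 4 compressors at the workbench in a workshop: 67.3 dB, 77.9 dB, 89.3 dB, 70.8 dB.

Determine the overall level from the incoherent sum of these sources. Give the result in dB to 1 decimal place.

89.7 dB

Σ 10^(Lᵢ/10) = 9.302e+08.
L_total = 10·log₁₀(9.302e+08) = 89.7 dB.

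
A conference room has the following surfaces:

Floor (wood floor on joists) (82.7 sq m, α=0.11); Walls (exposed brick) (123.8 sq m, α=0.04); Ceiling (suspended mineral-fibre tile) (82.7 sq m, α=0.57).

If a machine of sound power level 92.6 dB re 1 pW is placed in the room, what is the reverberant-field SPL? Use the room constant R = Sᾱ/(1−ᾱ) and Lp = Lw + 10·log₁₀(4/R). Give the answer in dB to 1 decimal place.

Σ(Sᵢαᵢ) = 82.7·0.11 + 123.8·0.04 + 82.7·0.57 = 61.188; total area S = 289.2 sq m.
ᾱ = 61.188/289.2 = 0.2116; R = Sᾱ/(1−ᾱ) = 61.188/(1−0.2116) = 77.610 sq m.
Lp = Lw + 10 log₁₀(4/R) = 92.6 -12.88 = 79.7 dB.

79.7 dB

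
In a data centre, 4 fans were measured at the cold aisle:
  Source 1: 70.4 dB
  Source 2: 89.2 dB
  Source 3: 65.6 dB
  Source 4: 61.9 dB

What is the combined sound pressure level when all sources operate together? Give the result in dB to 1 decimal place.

89.3 dB

Sum in the linear (power) domain: Σ 10^(Lᵢ/10) = 10^(70.4/10) + 10^(89.2/10) + 10^(65.6/10) + 10^(61.9/10) = 8.479e+08.
Combined level = 10 log₁₀(8.479e+08) = 89.3 dB.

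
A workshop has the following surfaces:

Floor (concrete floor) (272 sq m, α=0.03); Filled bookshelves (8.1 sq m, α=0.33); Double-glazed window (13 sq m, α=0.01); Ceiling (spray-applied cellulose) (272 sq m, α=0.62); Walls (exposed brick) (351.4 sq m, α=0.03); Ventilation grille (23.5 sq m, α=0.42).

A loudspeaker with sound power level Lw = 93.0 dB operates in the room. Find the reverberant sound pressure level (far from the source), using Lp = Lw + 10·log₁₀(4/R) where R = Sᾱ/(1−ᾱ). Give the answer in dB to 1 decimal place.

75.0 dB

A = 200.015 sabins; S = 940.0 sq m.
ᾱ = 0.2128, so room constant R = A/(1−ᾱ) = 254.084 sq m.
Lp = Lw + 10 log₁₀(4/R) = 93.0 -18.03 = 75.0 dB.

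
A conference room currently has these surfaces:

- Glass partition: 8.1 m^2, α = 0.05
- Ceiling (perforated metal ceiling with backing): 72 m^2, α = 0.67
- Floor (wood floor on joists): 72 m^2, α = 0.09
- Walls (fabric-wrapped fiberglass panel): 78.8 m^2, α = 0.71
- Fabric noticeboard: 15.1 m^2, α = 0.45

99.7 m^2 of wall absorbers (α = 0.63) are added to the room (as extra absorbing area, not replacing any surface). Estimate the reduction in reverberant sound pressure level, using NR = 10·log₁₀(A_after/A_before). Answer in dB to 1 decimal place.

Summing Sᵢαᵢ: 0.405 + 48.240 + 6.480 + 55.948 + 6.795 → A_before = 117.868 sabins.
Added absorption = 99.7 × 0.63 = 62.811 sabins.
A_after = 117.868 + 62.811 = 180.679 sabins.
Reduction = 10 log₁₀(A_after/A_before) = 10 log₁₀(1.5329) = 1.9 dB.

1.9 dB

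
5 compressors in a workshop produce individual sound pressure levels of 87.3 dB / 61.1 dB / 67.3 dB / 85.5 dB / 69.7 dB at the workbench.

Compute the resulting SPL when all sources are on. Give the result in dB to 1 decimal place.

Sum in the linear (power) domain: Σ 10^(Lᵢ/10) = 10^(87.3/10) + 10^(61.1/10) + 10^(67.3/10) + 10^(85.5/10) + 10^(69.7/10) = 9.078e+08.
Combined level = 10 log₁₀(9.078e+08) = 89.6 dB.

89.6 dB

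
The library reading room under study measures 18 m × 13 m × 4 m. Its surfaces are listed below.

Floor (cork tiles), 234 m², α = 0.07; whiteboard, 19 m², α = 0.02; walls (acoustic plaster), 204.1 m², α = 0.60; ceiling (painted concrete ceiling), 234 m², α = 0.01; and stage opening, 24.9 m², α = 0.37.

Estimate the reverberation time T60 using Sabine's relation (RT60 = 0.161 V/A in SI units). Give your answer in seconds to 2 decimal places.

1.00 seconds

Total absorption A = 234*0.07 + 19*0.02 + 204.1*0.60 + 234*0.01 + 24.9*0.37
  = 16.380 + 0.380 + 122.460 + 2.340 + 9.213 = 150.773 m² sabins.
Room volume: 936 m³.
RT60 = 0.161 · V / A = 0.161 × 936 / 150.773 = 1.00 s.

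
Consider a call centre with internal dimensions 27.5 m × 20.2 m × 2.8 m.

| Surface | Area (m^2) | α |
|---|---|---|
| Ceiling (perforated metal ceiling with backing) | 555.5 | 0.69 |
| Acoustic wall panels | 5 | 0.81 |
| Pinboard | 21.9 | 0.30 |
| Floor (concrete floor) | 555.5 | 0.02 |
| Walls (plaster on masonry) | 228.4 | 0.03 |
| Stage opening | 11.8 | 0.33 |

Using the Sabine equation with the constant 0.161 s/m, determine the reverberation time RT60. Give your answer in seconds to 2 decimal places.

0.60 sec

Total absorption A = 555.5×0.69 + 5×0.81 + 21.9×0.30 + 555.5×0.02 + 228.4×0.03 + 11.8×0.33
  = 383.295 + 4.050 + 6.570 + 11.110 + 6.852 + 3.894 = 415.771 m^2 sabins.
V = 27.5·20.2·2.8 = 1555.4 m³.
Sabine: RT60 = 0.161 × 1555.4 / 415.771 = 0.60 s.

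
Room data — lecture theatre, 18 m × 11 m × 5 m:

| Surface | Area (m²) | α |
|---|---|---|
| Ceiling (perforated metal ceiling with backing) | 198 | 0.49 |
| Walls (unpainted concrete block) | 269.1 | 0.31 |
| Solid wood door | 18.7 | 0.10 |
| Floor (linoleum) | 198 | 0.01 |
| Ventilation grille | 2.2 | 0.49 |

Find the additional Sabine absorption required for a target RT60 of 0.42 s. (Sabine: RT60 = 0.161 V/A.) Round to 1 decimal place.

Total absorption A₁ = 198×0.49 + 269.1×0.31 + 18.7×0.10 + 198×0.01 + 2.2×0.49
  = 97.020 + 83.421 + 1.870 + 1.980 + 1.078 = 185.369 m² sabins.
For T = 0.42 s, need A₂ = 0.161·V/T = 0.161·990/0.42 = 379.500 sabins.
Shortfall: 379.500 − 185.369 = 194.1 sabins.

194.1 sabins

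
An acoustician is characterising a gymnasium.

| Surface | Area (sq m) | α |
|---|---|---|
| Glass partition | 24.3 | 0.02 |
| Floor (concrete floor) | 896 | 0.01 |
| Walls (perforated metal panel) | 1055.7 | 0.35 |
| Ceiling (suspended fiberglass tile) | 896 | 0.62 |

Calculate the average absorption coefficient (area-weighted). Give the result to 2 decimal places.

0.33

S = Σ Sᵢ = 24.3 + 896 + 1055.7 + 896 = 2872.0 sq m.
Weighted sum Σ Sα = 934.461.
ᾱ = 934.461 / 2872.0 = 0.33.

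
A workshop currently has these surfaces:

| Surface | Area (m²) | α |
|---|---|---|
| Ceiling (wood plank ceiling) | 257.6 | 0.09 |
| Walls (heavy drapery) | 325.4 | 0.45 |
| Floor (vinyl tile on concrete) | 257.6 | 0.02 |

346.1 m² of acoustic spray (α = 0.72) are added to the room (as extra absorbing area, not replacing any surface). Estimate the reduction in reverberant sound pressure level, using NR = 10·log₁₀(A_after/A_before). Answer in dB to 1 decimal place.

3.8 dB

Total absorption A_before = 257.6×0.09 + 325.4×0.45 + 257.6×0.02
  = 23.184 + 146.430 + 5.152 = 174.766 m² sabins.
Treatment contributes 346.1·0.72 = 249.192 sabins.
New total A_after = 423.958 sabins.
NR = 10·log₁₀(423.958/174.766) = 3.8 dB.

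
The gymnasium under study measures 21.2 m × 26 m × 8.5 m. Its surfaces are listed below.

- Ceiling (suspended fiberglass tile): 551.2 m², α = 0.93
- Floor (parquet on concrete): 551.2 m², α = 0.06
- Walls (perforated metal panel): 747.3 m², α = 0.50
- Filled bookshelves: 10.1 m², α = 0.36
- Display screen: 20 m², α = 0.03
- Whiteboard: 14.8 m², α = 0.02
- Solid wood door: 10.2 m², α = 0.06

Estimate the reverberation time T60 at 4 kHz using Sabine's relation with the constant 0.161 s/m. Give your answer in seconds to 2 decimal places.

0.82 seconds

A = Σ Sᵢαᵢ = 551.2*0.93 + 551.2*0.06 + 747.3*0.50 + 10.1*0.36 + 20*0.03 + 14.8*0.02 + 10.2*0.06 = 924.482 sabins.
Room volume: 4685.2 m³.
T = 0.161 V/A = 0.161·4685.2/924.482 = 0.82 s.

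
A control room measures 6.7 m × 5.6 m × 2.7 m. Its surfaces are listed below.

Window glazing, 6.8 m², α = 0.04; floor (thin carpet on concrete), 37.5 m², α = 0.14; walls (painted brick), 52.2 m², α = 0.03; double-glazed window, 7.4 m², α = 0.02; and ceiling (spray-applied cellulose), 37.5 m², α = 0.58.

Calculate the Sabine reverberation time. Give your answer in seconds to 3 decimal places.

0.563 s

Total absorption A = 6.8·0.04 + 37.5·0.14 + 52.2·0.03 + 7.4·0.02 + 37.5·0.58
  = 0.272 + 5.250 + 1.566 + 0.148 + 21.750 = 28.986 m² sabins.
Volume V = 6.7 × 5.6 × 2.7 = 101.304 m³.
T = 0.161 V/A = 0.161·101.304/28.986 = 0.563 s.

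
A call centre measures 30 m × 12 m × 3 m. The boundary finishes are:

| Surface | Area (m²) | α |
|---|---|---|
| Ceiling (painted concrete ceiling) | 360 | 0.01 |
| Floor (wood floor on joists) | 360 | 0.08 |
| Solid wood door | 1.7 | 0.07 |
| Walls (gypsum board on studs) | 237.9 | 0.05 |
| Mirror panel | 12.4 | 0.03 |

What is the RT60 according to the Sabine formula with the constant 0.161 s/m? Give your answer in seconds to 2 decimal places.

Equivalent absorption area: A = 360×0.01 + 360×0.08 + 1.7×0.07 + 237.9×0.05 + 12.4×0.03 = 44.786 m².
Room volume: 1080 m³.
Sabine: RT60 = 0.161 × 1080 / 44.786 = 3.88 s.

3.88 s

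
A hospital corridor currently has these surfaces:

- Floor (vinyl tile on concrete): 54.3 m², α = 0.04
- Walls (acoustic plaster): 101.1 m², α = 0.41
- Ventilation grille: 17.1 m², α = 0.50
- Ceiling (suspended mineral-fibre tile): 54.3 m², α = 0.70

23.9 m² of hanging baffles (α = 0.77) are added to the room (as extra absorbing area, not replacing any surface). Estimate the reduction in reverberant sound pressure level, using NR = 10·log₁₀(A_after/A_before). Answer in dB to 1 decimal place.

0.8 dB

Summing Sᵢαᵢ: 2.172 + 41.451 + 8.550 + 38.010 → A_before = 90.183 sabins.
Added absorption = 23.9 × 0.77 = 18.403 sabins.
A_after = 90.183 + 18.403 = 108.586 sabins.
NR = 10·log₁₀(108.586/90.183) = 0.8 dB.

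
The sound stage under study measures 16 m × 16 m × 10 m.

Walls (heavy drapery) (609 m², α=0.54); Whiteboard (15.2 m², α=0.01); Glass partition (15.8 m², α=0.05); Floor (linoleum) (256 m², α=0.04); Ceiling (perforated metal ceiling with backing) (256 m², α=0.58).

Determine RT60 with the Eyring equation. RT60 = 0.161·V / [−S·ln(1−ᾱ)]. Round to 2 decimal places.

S = Σ Sᵢ = 1152.0 m².
Absorption A = 609×0.54 + 15.2×0.01 + 15.8×0.05 + 256×0.04 + 256×0.58 = 488.522 sabins.
ᾱ = 488.522 / 1152.0 = 0.4241.
Eyring denominator: −S ln(1−ᾱ) = 635.698.
V = 16 × 16 × 10 = 2560 m³.
T = 0.161·V/[−S·ln(1−ᾱ)] = 0.161·2560/635.698 = 0.65 s.

0.65 s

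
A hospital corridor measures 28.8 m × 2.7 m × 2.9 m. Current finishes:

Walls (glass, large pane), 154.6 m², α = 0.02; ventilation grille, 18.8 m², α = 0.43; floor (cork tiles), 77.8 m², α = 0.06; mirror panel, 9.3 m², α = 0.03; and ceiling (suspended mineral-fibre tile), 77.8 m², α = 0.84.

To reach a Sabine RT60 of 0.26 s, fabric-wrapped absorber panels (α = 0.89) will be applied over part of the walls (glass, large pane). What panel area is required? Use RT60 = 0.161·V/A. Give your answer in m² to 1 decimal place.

66.9

Total absorption A₁ = 154.6×0.02 + 18.8×0.43 + 77.8×0.06 + 9.3×0.03 + 77.8×0.84
  = 3.092 + 8.084 + 4.668 + 0.279 + 65.352 = 81.475 m² sabins.
V = 225.504 m³. Target absorption A₂ = 0.161 × 225.504 / 0.26 = 139.639 sabins.
ΔA needed = 139.639 − 81.475 = 58.164 sabins.
Each m² of panel replacing the walls (glass, large pane) adds (0.89 − 0.02) = 0.87 sabins.
Area = ΔA/Δα = 58.164/0.87 = 66.9 m².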